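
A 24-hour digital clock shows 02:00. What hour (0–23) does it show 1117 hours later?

15

1117 mod 24 = 13 (since 46·24 = 1104).
(2 + 13) mod 24 = 15.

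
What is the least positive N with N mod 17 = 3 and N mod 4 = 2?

54

x ≡ 2 (mod 4) gives x ∈ {2, 6, 10, 14, 18, 22, 26, 30, …}.
The first of these with x mod 17 = 3 is 54.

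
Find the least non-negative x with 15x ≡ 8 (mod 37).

3

15⁻¹ ≡ 5 (mod 37) because 15·5 = 75 = 2·37 + 1.
Multiplying both sides by 5: x ≡ 5·8 = 40 ≡ 3 (mod 37).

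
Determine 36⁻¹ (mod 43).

6

36·6 = 216 = 5·43 + 1, so 36⁻¹ ≡ 6 (mod 43).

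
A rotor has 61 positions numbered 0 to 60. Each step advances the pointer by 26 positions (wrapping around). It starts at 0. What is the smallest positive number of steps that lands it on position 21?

36

The inverse of 26 mod 61 is 54 (since 26·54 = 1404 ≡ 1).
Multiplying both sides by 54: x ≡ 54·21 = 1134 ≡ 36 (mod 61).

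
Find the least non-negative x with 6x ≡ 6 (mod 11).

1

The inverse of 6 mod 11 is 2 (since 6·2 = 12 ≡ 1).
So x ≡ 2·6 = 12 ≡ 1 (mod 11).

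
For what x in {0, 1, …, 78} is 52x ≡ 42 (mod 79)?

The inverse of 52 mod 79 is 38 (since 52·38 = 1976 ≡ 1).
So x ≡ 38·42 = 1596 ≡ 16 (mod 79).
Check: 52·16 = 832 = 10·79 + 42.

16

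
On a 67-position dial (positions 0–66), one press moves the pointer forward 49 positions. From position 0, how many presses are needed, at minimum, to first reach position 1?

49·26 = 1274 = 19·67 + 1, so 49⁻¹ ≡ 26 (mod 67).

26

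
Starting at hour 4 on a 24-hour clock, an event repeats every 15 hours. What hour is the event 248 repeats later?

4

248·15 = 3720.
3720 = 155·24 + 0, so 3720 mod 24 = 0.
(4 + 0) mod 24 = 4.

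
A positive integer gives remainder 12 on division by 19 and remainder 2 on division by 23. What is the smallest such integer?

Since 23·5 ≡ 1 (mod 19), take x = 2 + 23·((12−2)·5 mod 19) = 2 + 23·12 = 278.
Check: 278 mod 19 = 12, 278 mod 23 = 2.

278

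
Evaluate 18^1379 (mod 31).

19

By repeated squaring mod 31: 18^1≡18, 18^2≡14, 18^4≡10, 18^8≡7, 18^16≡18, 18^32≡14, 18^64≡10, 18^128≡7, 18^256≡18, 18^512≡14, 18^1024≡10.
Since 1379 = 1 + 2 + 32 + 64 + 256 + 1024 in binary, 18^1379 ≡ 18·14·14·10·18·10 ≡ 19 (mod 31).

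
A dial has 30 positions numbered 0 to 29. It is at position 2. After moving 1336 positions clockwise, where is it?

1336 mod 30 = 16 (since 44·30 = 1320).
(2 + 16) mod 30 = 18.

18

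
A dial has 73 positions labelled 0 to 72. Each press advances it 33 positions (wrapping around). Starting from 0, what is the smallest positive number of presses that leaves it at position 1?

31

33·31 = 1023 = 14·73 + 1, so 33⁻¹ ≡ 31 (mod 73).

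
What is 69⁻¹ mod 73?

18

73 = 1·69 + 4
69 = 17·4 + 1
4 = 4·1 + 0
Back-substituting gives 69·18 ≡ 1 (mod 73).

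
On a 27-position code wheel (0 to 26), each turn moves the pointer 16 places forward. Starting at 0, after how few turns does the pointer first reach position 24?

16⁻¹ ≡ 22 (mod 27) because 16·22 = 352 = 13·27 + 1.
So x ≡ 22·24 = 528 ≡ 15 (mod 27).
Check: 16·15 = 240 = 8·27 + 24.

15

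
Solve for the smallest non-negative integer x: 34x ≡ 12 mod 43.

34⁻¹ ≡ 19 (mod 43) because 34·19 = 646 = 15·43 + 1.
Multiplying both sides by 19: x ≡ 19·12 = 228 ≡ 13 (mod 43).
Check: 34·13 = 442 = 10·43 + 12.

13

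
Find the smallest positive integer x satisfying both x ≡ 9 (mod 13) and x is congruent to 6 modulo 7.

Since 7·2 ≡ 1 (mod 13), take x = 6 + 7·((9−6)·2 mod 13) = 6 + 7·6 = 48.
Check: 48 mod 13 = 9, 48 mod 7 = 6.

48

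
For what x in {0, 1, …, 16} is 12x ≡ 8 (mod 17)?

12

12⁻¹ ≡ 10 (mod 17) because 12·10 = 120 = 7·17 + 1.
Multiplying both sides by 10: x ≡ 10·8 = 80 ≡ 12 (mod 17).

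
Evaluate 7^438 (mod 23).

8

Square-and-reduce mod 23: 7^1≡7, 7^2≡3, 7^4≡9, 7^8≡12, 7^16≡6, 7^32≡13, 7^64≡8, 7^128≡18, 7^256≡2.
438 = 2 + 4 + 16 + 32 + 128 + 256, so 7^438 ≡ 3·9·6·13·18·2 ≡ 8 (mod 23).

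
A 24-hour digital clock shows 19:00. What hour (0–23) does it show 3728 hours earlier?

11

3728 = 155·24 + 8, so 3728 mod 24 = 8.
(19 − 8) mod 24 = 11.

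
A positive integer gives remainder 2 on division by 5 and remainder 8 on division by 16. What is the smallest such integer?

x ≡ 2 (mod 5) gives x ∈ {2, 7, 12, 17, 22, 27, 32, 37, …}.
The first of these with x mod 16 = 8 is 72.

72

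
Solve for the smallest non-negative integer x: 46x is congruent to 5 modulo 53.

46⁻¹ ≡ 15 (mod 53) because 46·15 = 690 = 13·53 + 1.
Multiplying both sides by 15: x ≡ 15·5 = 75 ≡ 22 (mod 53).

22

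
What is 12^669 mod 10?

2

Last digits of 2^n: 2, 4, 8, 6 (period 4).
669 mod 4 = 1, so the last digit matches 2^1 = 2.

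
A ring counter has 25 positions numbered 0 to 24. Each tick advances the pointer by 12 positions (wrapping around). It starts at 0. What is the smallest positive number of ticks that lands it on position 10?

5

The inverse of 12 mod 25 is 23 (since 12·23 = 276 ≡ 1).
Multiplying both sides by 23: x ≡ 23·10 = 230 ≡ 5 (mod 25).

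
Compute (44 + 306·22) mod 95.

31

306·22 = 6732.
Dividing 6732 by 95 gives quotient 70 and remainder 82.
(44 + 82) mod 95 = 31.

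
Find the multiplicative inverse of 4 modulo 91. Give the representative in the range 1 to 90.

4·23 = 92 = 1·91 + 1, so 4⁻¹ ≡ 23 (mod 91).

23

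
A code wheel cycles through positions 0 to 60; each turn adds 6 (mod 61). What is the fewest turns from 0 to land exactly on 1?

6·51 = 306 = 5·61 + 1, so 6⁻¹ ≡ 51 (mod 61).

51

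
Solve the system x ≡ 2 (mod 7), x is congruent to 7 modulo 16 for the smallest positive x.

x ≡ 2 (mod 7) gives x ∈ {2, 9, 16, 23}.
The first of these with x mod 16 = 7 is 23.

23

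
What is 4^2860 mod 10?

Powers of 4 mod 10 repeat with period 2: 4, 6.
2860 leaves remainder 0 on division by 2, so 4^2860 ends in 6.

6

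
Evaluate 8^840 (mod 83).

Successive squares of 8 mod 83: 8^1≡8, 8^2≡64, 8^4≡29, 8^8≡11, 8^16≡38, 8^32≡33, 8^64≡10, 8^128≡17, 8^256≡40, 8^512≡23.
Since 840 = 8 + 64 + 256 + 512 in binary, 8^840 ≡ 11·10·40·23 ≡ 23 (mod 83).

23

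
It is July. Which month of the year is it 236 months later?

March

Dividing 236 by 12 gives quotient 19 and remainder 8.
July + 8 months → March.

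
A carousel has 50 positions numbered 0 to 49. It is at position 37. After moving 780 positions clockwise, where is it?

780 mod 50 = 30 (since 15·50 = 750).
(37 + 30) mod 50 = 17.

17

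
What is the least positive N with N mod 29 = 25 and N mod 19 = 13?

431

x ≡ 13 (mod 19) gives x ∈ {13, 32, 51, 70, 89, 108, 127, 146, …}.
The first of these with x mod 29 = 25 is 431.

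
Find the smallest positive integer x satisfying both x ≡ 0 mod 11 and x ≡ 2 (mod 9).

Since 9·5 ≡ 1 (mod 11), take x = 2 + 9·((0−2)·5 mod 11) = 2 + 9·1 = 11.
Check: 11 mod 11 = 0, 11 mod 9 = 2.

11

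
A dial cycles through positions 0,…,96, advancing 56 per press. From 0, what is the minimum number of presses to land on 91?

38

The inverse of 56 mod 97 is 26 (since 56·26 = 1456 ≡ 1).
So x ≡ 26·91 = 2366 ≡ 38 (mod 97).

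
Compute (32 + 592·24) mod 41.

13

592·24 = 14208.
14208 = 346·41 + 22, so 14208 mod 41 = 22.
(32 + 22) mod 41 = 13.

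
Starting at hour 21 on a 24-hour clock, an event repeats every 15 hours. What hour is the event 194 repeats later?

194·15 = 2910.
2910 = 121·24 + 6, so 2910 mod 24 = 6.
(21 + 6) mod 24 = 3.

3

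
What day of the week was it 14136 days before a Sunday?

Dividing 14136 by 7 gives quotient 2019 and remainder 3.
Sunday − 3 days → Thursday.

Thursday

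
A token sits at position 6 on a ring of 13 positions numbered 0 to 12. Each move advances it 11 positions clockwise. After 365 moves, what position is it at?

4

365·11 = 4015.
4015 − 308·13 = 11, so 4015 ≡ 11 (mod 13).
(6 + 11) mod 13 = 4.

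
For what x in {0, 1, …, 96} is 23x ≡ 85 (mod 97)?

29

The inverse of 23 mod 97 is 38 (since 23·38 = 874 ≡ 1).
So x ≡ 38·85 = 3230 ≡ 29 (mod 97).
Check: 23·29 = 667 = 6·97 + 85.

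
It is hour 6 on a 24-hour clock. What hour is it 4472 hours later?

14

4472 = 186·24 + 8, so 4472 mod 24 = 8.
(6 + 8) mod 24 = 14.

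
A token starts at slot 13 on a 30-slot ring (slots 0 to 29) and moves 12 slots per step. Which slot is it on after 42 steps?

7

42·12 = 504.
504 mod 30 = 24 (since 16·30 = 480).
(13 + 24) mod 30 = 7.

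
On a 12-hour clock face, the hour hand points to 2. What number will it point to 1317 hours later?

11

1317 mod 12 = 9 (since 109·12 = 1308).
2 + 9 → 11 on a 12-hour dial.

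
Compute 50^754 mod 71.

18

Successive squares of 50 mod 71: 50^1≡50, 50^2≡15, 50^4≡12, 50^8≡2, 50^16≡4, 50^32≡16, 50^64≡43, 50^128≡3, 50^256≡9, 50^512≡10.
754 = 2 + 16 + 32 + 64 + 128 + 512, so 50^754 ≡ 15·4·16·43·3·10 ≡ 18 (mod 71).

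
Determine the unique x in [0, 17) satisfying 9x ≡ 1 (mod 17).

9⁻¹ ≡ 2 (mod 17) because 9·2 = 18 = 1·17 + 1.
So x ≡ 2·1 = 2 ≡ 2 (mod 17).

2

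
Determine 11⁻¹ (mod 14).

9

14 = 1·11 + 3
11 = 3·3 + 2
3 = 1·2 + 1
2 = 2·1 + 0
Back-substituting gives 11·9 ≡ 1 (mod 14).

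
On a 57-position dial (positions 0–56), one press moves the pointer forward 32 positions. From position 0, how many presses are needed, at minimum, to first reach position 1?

41

32·41 = 1312 = 23·57 + 1, so 32⁻¹ ≡ 41 (mod 57).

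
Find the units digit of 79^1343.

Powers of 9 mod 10 repeat with period 2: 9, 1.
1343 leaves remainder 1 on division by 2, so 79^1343 ends in 9.

9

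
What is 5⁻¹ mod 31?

25

31 = 6·5 + 1
5 = 5·1 + 0
Back-substituting gives 5·25 ≡ 1 (mod 31).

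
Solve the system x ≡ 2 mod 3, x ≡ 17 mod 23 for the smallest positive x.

Since 23·2 ≡ 1 (mod 3), take x = 17 + 23·((2−17)·2 mod 3) = 17 + 23·0 = 17.
Check: 17 mod 3 = 2, 17 mod 23 = 17.

17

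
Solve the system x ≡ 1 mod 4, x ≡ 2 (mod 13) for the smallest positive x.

41

x ≡ 1 (mod 4) gives x ∈ {1, 5, 9, 13, 17, 21, 25, 29, …}.
The first of these with x mod 13 = 2 is 41.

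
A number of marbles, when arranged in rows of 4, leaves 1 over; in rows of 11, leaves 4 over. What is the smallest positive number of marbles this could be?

37

x ≡ 1 (mod 4) gives x ∈ {1, 5, 9, 13, 17, 21, 25, 29, …}.
The first of these with x mod 11 = 4 is 37.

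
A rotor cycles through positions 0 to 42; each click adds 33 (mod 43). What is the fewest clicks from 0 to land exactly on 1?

30

33·30 = 990 = 23·43 + 1, so 33⁻¹ ≡ 30 (mod 43).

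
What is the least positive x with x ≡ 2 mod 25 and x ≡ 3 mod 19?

402

Since 19·4 ≡ 1 (mod 25), take x = 3 + 19·((2−3)·4 mod 25) = 3 + 19·21 = 402.
Check: 402 mod 25 = 2, 402 mod 19 = 3.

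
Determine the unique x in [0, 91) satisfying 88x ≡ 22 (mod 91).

23

The inverse of 88 mod 91 is 30 (since 88·30 = 2640 ≡ 1).
Multiplying both sides by 30: x ≡ 30·22 = 660 ≡ 23 (mod 91).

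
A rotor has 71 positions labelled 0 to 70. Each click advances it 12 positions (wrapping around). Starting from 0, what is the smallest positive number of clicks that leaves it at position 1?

6

12·6 = 72 = 1·71 + 1, so 12⁻¹ ≡ 6 (mod 71).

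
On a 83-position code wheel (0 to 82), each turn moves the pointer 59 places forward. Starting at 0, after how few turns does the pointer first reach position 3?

The inverse of 59 mod 83 is 38 (since 59·38 = 2242 ≡ 1).
Multiplying both sides by 38: x ≡ 38·3 = 114 ≡ 31 (mod 83).

31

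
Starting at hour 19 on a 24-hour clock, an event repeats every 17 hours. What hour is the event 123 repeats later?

123·17 = 2091.
2091 mod 24 = 3 (since 87·24 = 2088).
(19 + 3) mod 24 = 22.

22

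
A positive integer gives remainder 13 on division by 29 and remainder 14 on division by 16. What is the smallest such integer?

158

x ≡ 14 (mod 16) gives x ∈ {14, 30, 46, 62, 78, 94, 110, 126, …}.
The first of these with x mod 29 = 13 is 158.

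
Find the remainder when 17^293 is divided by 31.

Successive squares of 17 mod 31: 17^1≡17, 17^2≡10, 17^4≡7, 17^8≡18, 17^16≡14, 17^32≡10, 17^64≡7, 17^128≡18, 17^256≡14.
293 = 1 + 4 + 32 + 256, so 17^293 ≡ 17·7·10·14 ≡ 13 (mod 31).

13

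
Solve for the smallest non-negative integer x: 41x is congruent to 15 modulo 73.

The inverse of 41 mod 73 is 57 (since 41·57 = 2337 ≡ 1).
So x ≡ 57·15 = 855 ≡ 52 (mod 73).

52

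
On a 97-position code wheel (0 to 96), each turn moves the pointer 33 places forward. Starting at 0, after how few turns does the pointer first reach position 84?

The inverse of 33 mod 97 is 50 (since 33·50 = 1650 ≡ 1).
Multiplying both sides by 50: x ≡ 50·84 = 4200 ≡ 29 (mod 97).

29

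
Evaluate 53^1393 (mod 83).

Square-and-reduce mod 83: 53^1≡53, 53^2≡70, 53^4≡3, 53^8≡9, 53^16≡81, 53^32≡4, 53^64≡16, 53^128≡7, 53^256≡49, 53^512≡77, 53^1024≡36.
1393 = 1 + 16 + 32 + 64 + 256 + 1024, so 53^1393 ≡ 53·81·4·16·49·36 ≡ 47 (mod 83).

47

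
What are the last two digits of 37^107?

33

Successive squares of 37 mod 100: 37^1≡37, 37^2≡69, 37^4≡61, 37^8≡21, 37^16≡41, 37^32≡81, 37^64≡61.
107 = 1 + 2 + 8 + 32 + 64, so 37^107 ≡ 37·69·21·81·61 ≡ 33 (mod 100).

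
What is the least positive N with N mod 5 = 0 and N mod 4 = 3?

Since 4·4 ≡ 1 (mod 5), take x = 3 + 4·((0−3)·4 mod 5) = 3 + 4·3 = 15.
Check: 15 mod 5 = 0, 15 mod 4 = 3.

15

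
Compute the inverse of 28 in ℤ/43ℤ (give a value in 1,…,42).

43 = 1·28 + 15
28 = 1·15 + 13
15 = 1·13 + 2
13 = 6·2 + 1
2 = 2·1 + 0
Back-substituting gives 28·20 ≡ 1 (mod 43).

20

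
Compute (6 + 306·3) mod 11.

306·3 = 918.
918 = 83·11 + 5, so 918 mod 11 = 5.
(6 + 5) mod 11 = 0.

0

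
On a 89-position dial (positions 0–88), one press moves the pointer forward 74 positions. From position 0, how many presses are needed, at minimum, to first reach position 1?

83

89 = 1·74 + 15
74 = 4·15 + 14
15 = 1·14 + 1
14 = 14·1 + 0
Back-substituting gives 74·83 ≡ 1 (mod 89).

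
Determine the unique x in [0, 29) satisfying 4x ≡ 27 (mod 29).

14

4⁻¹ ≡ 22 (mod 29) because 4·22 = 88 = 3·29 + 1.
Multiplying both sides by 22: x ≡ 22·27 = 594 ≡ 14 (mod 29).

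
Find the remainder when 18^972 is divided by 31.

8

By repeated squaring mod 31: 18^1≡18, 18^2≡14, 18^4≡10, 18^8≡7, 18^16≡18, 18^32≡14, 18^64≡10, 18^128≡7, 18^256≡18, 18^512≡14.
Since 972 = 4 + 8 + 64 + 128 + 256 + 512 in binary, 18^972 ≡ 10·7·10·7·18·14 ≡ 8 (mod 31).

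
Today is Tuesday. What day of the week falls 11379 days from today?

Saturday

11379 − 1625·7 = 4, so 11379 ≡ 4 (mod 7).
Tuesday + 4 days → Saturday.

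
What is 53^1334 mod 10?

9

Powers of 3 mod 10 repeat with period 4: 3, 9, 7, 1.
1334 leaves remainder 2 on division by 4, so 53^1334 ends in 9.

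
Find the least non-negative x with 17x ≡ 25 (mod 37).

17⁻¹ ≡ 24 (mod 37) because 17·24 = 408 = 11·37 + 1.
Multiplying both sides by 24: x ≡ 24·25 = 600 ≡ 8 (mod 37).
Check: 17·8 = 136 = 3·37 + 25.

8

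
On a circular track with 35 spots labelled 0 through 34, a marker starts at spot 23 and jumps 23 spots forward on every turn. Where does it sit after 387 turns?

387·23 = 8901.
8901 mod 35 = 11 (since 254·35 = 8890).
(23 + 11) mod 35 = 34.

34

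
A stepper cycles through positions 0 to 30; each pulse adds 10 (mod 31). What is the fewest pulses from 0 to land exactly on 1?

10·28 = 280 = 9·31 + 1, so 10⁻¹ ≡ 28 (mod 31).

28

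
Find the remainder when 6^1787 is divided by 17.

By repeated squaring mod 17: 6^1≡6, 6^2≡2, 6^4≡4, 6^8≡16, 6^16≡1, 6^32≡1, 6^64≡1, 6^128≡1, 6^256≡1, 6^512≡1, 6^1024≡1.
1787 = 1 + 2 + 8 + 16 + 32 + 64 + 128 + 512 + 1024, so 6^1787 ≡ 6·2·16·1·1·1·1·1·1 ≡ 5 (mod 17).

5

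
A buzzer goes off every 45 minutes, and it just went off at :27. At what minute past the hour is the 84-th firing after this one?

84·45 = 3780.
Dividing 3780 by 60 gives quotient 63 and remainder 0.
(27 + 0) mod 60 = 27.

27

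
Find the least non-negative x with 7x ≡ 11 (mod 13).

9

The inverse of 7 mod 13 is 2 (since 7·2 = 14 ≡ 1).
Multiplying both sides by 2: x ≡ 2·11 = 22 ≡ 9 (mod 13).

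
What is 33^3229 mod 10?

3

Last digits of 3^n: 3, 9, 7, 1 (period 4).
3229 mod 4 = 1, so the last digit matches 3^1 = 3.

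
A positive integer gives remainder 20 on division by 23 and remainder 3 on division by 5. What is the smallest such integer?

Since 5·14 ≡ 1 (mod 23), take x = 3 + 5·((20−3)·14 mod 23) = 3 + 5·8 = 43.
Check: 43 mod 23 = 20, 43 mod 5 = 3.

43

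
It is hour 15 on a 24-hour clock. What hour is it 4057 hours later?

16

4057 mod 24 = 1 (since 169·24 = 4056).
(15 + 1) mod 24 = 16.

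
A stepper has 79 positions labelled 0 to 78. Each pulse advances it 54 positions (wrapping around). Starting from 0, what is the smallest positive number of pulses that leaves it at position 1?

60

79 = 1·54 + 25
54 = 2·25 + 4
25 = 6·4 + 1
4 = 4·1 + 0
Back-substituting gives 54·60 ≡ 1 (mod 79).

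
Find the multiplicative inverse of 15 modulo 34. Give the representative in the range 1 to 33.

25

15·25 = 375 = 11·34 + 1, so 15⁻¹ ≡ 25 (mod 34).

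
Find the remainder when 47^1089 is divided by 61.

1

Square-and-reduce mod 61: 47^1≡47, 47^2≡13, 47^4≡47, 47^8≡13, 47^16≡47, 47^32≡13, 47^64≡47, 47^128≡13, 47^256≡47, 47^512≡13, 47^1024≡47.
1089 = 1 + 64 + 1024, so 47^1089 ≡ 47·47·47 ≡ 1 (mod 61).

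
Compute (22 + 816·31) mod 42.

34

816·31 = 25296.
25296 mod 42 = 12 (since 602·42 = 25284).
(22 + 12) mod 42 = 34.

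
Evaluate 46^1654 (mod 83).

59

By repeated squaring mod 83: 46^1≡46, 46^2≡41, 46^4≡21, 46^8≡26, 46^16≡12, 46^32≡61, 46^64≡69, 46^128≡30, 46^256≡70, 46^512≡3, 46^1024≡9.
Since 1654 = 2 + 4 + 16 + 32 + 64 + 512 + 1024 in binary, 46^1654 ≡ 41·21·12·61·69·3·9 ≡ 59 (mod 83).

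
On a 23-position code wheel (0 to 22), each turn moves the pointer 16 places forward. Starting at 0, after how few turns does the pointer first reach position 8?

12

16⁻¹ ≡ 13 (mod 23) because 16·13 = 208 = 9·23 + 1.
Multiplying both sides by 13: x ≡ 13·8 = 104 ≡ 12 (mod 23).
Check: 16·12 = 192 = 8·23 + 8.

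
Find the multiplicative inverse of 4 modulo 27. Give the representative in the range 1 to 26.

7

4·7 = 28 = 1·27 + 1, so 4⁻¹ ≡ 7 (mod 27).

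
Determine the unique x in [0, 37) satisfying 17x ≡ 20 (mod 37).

36

The inverse of 17 mod 37 is 24 (since 17·24 = 408 ≡ 1).
Multiplying both sides by 24: x ≡ 24·20 = 480 ≡ 36 (mod 37).
Check: 17·36 = 612 = 16·37 + 20.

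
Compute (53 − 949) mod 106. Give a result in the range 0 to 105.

58

949 − 8·106 = 101, so 949 ≡ 101 (mod 106).
(53 − 101) mod 106 = 58.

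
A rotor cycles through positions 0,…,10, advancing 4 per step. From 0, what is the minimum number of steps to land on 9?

The inverse of 4 mod 11 is 3 (since 4·3 = 12 ≡ 1).
Multiplying both sides by 3: x ≡ 3·9 = 27 ≡ 5 (mod 11).

5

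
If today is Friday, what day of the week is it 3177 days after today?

Thursday

Dividing 3177 by 7 gives quotient 453 and remainder 6.
Friday + 6 days → Thursday.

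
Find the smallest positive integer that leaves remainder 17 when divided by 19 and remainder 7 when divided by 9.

Since 9·17 ≡ 1 (mod 19), take x = 7 + 9·((17−7)·17 mod 19) = 7 + 9·18 = 169.
Check: 169 mod 19 = 17, 169 mod 9 = 7.

169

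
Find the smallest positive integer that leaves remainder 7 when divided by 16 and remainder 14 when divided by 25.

39

x ≡ 7 (mod 16) gives x ∈ {7, 23, 39}.
The first of these with x mod 25 = 14 is 39.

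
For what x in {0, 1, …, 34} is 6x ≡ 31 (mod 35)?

11

6⁻¹ ≡ 6 (mod 35) because 6·6 = 36 = 1·35 + 1.
So x ≡ 6·31 = 186 ≡ 11 (mod 35).
Check: 6·11 = 66 = 1·35 + 31.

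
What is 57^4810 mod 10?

9

Powers of 7 mod 10 repeat with period 4: 7, 9, 3, 1.
4810 leaves remainder 2 on division by 4, so 57^4810 ends in 9.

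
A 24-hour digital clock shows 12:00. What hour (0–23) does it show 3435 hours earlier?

Dividing 3435 by 24 gives quotient 143 and remainder 3.
(12 − 3) mod 24 = 9.

9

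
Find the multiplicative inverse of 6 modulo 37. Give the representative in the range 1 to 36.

6·31 = 186 = 5·37 + 1, so 6⁻¹ ≡ 31 (mod 37).

31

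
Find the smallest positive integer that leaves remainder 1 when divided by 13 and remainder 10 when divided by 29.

300

x ≡ 1 (mod 13) gives x ∈ {1, 14, 27, 40, 53, 66, 79, 92, …}.
The first of these with x mod 29 = 10 is 300.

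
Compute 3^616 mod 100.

21

Successive squares of 3 mod 100: 3^1≡3, 3^2≡9, 3^4≡81, 3^8≡61, 3^16≡21, 3^32≡41, 3^64≡81, 3^128≡61, 3^256≡21, 3^512≡41.
Since 616 = 8 + 32 + 64 + 512 in binary, 3^616 ≡ 61·41·81·41 ≡ 21 (mod 100).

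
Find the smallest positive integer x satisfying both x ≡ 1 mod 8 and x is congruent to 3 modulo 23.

x ≡ 1 (mod 8) gives x ∈ {1, 9, 17, 25, 33, 41, 49}.
The first of these with x mod 23 = 3 is 49.

49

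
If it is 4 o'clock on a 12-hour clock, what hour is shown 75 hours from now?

75 = 6·12 + 3, so 75 mod 12 = 3.
4 + 3 → 7 on a 12-hour dial.

7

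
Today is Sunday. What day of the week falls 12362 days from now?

Sunday

12362 mod 7 = 0 (since 1766·7 = 12362).
Sunday + 0 days → Sunday.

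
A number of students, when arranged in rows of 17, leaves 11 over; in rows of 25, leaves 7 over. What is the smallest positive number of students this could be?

Since 25·15 ≡ 1 (mod 17), take x = 7 + 25·((11−7)·15 mod 17) = 7 + 25·9 = 232.
Check: 232 mod 17 = 11, 232 mod 25 = 7.

232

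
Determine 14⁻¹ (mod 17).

11

14·11 = 154 = 9·17 + 1, so 14⁻¹ ≡ 11 (mod 17).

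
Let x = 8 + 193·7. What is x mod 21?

15

193·7 = 1351.
1351 mod 21 = 7 (since 64·21 = 1344).
(8 + 7) mod 21 = 15.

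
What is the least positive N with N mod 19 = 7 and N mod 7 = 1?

64

x ≡ 1 (mod 7) gives x ∈ {1, 8, 15, 22, 29, 36, 43, 50, …}.
The first of these with x mod 19 = 7 is 64.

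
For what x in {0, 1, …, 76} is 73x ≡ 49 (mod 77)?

7

The inverse of 73 mod 77 is 19 (since 73·19 = 1387 ≡ 1).
So x ≡ 19·49 = 931 ≡ 7 (mod 77).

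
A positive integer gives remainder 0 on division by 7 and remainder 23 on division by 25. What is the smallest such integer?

98

Since 25·2 ≡ 1 (mod 7), take x = 23 + 25·((0−23)·2 mod 7) = 23 + 25·3 = 98.
Check: 98 mod 7 = 0, 98 mod 25 = 23.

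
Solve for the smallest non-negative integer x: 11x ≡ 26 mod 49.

11⁻¹ ≡ 9 (mod 49) because 11·9 = 99 = 2·49 + 1.
So x ≡ 9·26 = 234 ≡ 38 (mod 49).

38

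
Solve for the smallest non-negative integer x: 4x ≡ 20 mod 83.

4⁻¹ ≡ 21 (mod 83) because 4·21 = 84 = 1·83 + 1.
Multiplying both sides by 21: x ≡ 21·20 = 420 ≡ 5 (mod 83).

5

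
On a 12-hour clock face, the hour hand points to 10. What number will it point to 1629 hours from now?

Dividing 1629 by 12 gives quotient 135 and remainder 9.
10 + 9 → 7 on a 12-hour dial.

7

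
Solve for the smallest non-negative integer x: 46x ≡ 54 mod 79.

46⁻¹ ≡ 67 (mod 79) because 46·67 = 3082 = 39·79 + 1.
Multiplying both sides by 67: x ≡ 67·54 = 3618 ≡ 63 (mod 79).

63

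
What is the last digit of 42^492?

6

Powers of 2 mod 10 repeat with period 4: 2, 4, 8, 6.
492 leaves remainder 0 on division by 4, so 42^492 ends in 6.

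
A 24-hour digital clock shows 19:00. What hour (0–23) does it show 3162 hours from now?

13

Dividing 3162 by 24 gives quotient 131 and remainder 18.
(19 + 18) mod 24 = 13.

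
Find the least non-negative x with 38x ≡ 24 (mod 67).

50

38⁻¹ ≡ 30 (mod 67) because 38·30 = 1140 = 17·67 + 1.
So x ≡ 30·24 = 720 ≡ 50 (mod 67).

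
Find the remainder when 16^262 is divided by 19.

Square-and-reduce mod 19: 16^1≡16, 16^2≡9, 16^4≡5, 16^8≡6, 16^16≡17, 16^32≡4, 16^64≡16, 16^128≡9, 16^256≡5.
262 = 2 + 4 + 256, so 16^262 ≡ 9·5·5 ≡ 16 (mod 19).

16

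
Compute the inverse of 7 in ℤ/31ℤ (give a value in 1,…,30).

9

31 = 4·7 + 3
7 = 2·3 + 1
3 = 3·1 + 0
Back-substituting gives 7·9 ≡ 1 (mod 31).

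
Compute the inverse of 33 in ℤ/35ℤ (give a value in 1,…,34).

17

33·17 = 561 = 16·35 + 1, so 33⁻¹ ≡ 17 (mod 35).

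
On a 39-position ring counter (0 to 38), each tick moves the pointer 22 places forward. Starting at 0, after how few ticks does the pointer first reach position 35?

14

The inverse of 22 mod 39 is 16 (since 22·16 = 352 ≡ 1).
Multiplying both sides by 16: x ≡ 16·35 = 560 ≡ 14 (mod 39).
Check: 22·14 = 308 = 7·39 + 35.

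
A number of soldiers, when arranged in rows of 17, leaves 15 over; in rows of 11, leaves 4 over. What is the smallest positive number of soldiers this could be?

15

Since 11·14 ≡ 1 (mod 17), take x = 4 + 11·((15−4)·14 mod 17) = 4 + 11·1 = 15.
Check: 15 mod 17 = 15, 15 mod 11 = 4.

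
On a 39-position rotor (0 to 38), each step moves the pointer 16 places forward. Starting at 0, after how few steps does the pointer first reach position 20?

11

16⁻¹ ≡ 22 (mod 39) because 16·22 = 352 = 9·39 + 1.
Multiplying both sides by 22: x ≡ 22·20 = 440 ≡ 11 (mod 39).
Check: 16·11 = 176 = 4·39 + 20.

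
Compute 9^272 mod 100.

Successive squares of 9 mod 100: 9^1≡9, 9^2≡81, 9^4≡61, 9^8≡21, 9^16≡41, 9^32≡81, 9^64≡61, 9^128≡21, 9^256≡41.
272 = 16 + 256, so 9^272 ≡ 41·41 ≡ 81 (mod 100).

81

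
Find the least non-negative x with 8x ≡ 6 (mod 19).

15

8⁻¹ ≡ 12 (mod 19) because 8·12 = 96 = 5·19 + 1.
Multiplying both sides by 12: x ≡ 12·6 = 72 ≡ 15 (mod 19).
Check: 8·15 = 120 = 6·19 + 6.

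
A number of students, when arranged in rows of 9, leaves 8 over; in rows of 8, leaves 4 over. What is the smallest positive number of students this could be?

Since 8·8 ≡ 1 (mod 9), take x = 4 + 8·((8−4)·8 mod 9) = 4 + 8·5 = 44.
Check: 44 mod 9 = 8, 44 mod 8 = 4.

44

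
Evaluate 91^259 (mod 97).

By repeated squaring mod 97: 91^1≡91, 91^2≡36, 91^4≡35, 91^8≡61, 91^16≡35, 91^32≡61, 91^64≡35, 91^128≡61, 91^256≡35.
259 = 1 + 2 + 256, so 91^259 ≡ 91·36·35 ≡ 6 (mod 97).

6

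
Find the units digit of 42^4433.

The units digit of 42^n cycles with period 4: 2, 4, 8, 6, …
4433 leaves remainder 1 on division by 4, so 42^4433 ends in 2.

2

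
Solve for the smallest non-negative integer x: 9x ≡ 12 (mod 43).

The inverse of 9 mod 43 is 24 (since 9·24 = 216 ≡ 1).
Multiplying both sides by 24: x ≡ 24·12 = 288 ≡ 30 (mod 43).

30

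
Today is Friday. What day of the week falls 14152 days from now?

14152 = 2021·7 + 5, so 14152 mod 7 = 5.
Friday + 5 days → Wednesday.

Wednesday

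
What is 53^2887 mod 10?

7

The units digit of 53^n cycles with period 4: 3, 9, 7, 1, …
2887 mod 4 = 3, so the last digit matches 3^3 = 7.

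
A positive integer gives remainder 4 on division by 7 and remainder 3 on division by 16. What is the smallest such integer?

x ≡ 4 (mod 7) gives x ∈ {4, 11, 18, 25, 32, 39, 46, 53, …}.
The first of these with x mod 16 = 3 is 67.

67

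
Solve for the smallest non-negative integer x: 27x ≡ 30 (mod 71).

The inverse of 27 mod 71 is 50 (since 27·50 = 1350 ≡ 1).
So x ≡ 50·30 = 1500 ≡ 9 (mod 71).
Check: 27·9 = 243 = 3·71 + 30.

9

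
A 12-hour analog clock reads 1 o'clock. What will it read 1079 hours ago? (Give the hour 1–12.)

2

1079 mod 12 = 11 (since 89·12 = 1068).
1 − 11 → 2 on a 12-hour dial.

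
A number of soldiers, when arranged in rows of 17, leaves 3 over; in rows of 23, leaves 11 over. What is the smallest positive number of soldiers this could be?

x ≡ 3 (mod 17) gives x ∈ {3, 20, 37, 54, 71, 88, 105, 122, …}.
The first of these with x mod 23 = 11 is 241.

241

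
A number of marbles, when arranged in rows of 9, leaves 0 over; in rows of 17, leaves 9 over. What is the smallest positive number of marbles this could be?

x ≡ 0 (mod 9) gives x ∈ {0, 9}.
The first of these with x mod 17 = 9 is 9.

9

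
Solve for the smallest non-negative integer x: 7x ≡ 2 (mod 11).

5

7⁻¹ ≡ 8 (mod 11) because 7·8 = 56 = 5·11 + 1.
So x ≡ 8·2 = 16 ≡ 5 (mod 11).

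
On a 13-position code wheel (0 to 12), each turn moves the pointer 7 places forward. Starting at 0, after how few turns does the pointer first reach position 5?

10

The inverse of 7 mod 13 is 2 (since 7·2 = 14 ≡ 1).
So x ≡ 2·5 = 10 ≡ 10 (mod 13).
Check: 7·10 = 70 = 5·13 + 5.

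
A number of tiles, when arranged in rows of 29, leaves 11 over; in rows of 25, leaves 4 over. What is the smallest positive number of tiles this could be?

x ≡ 4 (mod 25) gives x ∈ {4, 29, 54, 79, 104, 129, 154, 179, …}.
The first of these with x mod 29 = 11 is 504.

504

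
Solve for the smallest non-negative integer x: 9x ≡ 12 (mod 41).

The inverse of 9 mod 41 is 32 (since 9·32 = 288 ≡ 1).
Multiplying both sides by 32: x ≡ 32·12 = 384 ≡ 15 (mod 41).

15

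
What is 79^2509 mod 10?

Powers of 9 mod 10 repeat with period 2: 9, 1.
2509 mod 2 = 1, so the last digit matches 9^1 = 9.

9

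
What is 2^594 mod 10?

Powers of 2 mod 10 repeat with period 4: 2, 4, 8, 6.
594 mod 4 = 2, so the last digit matches 2^2 = 4.

4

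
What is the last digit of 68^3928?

Powers of 8 mod 10 repeat with period 4: 8, 4, 2, 6.
3928 leaves remainder 0 on division by 4, so 68^3928 ends in 6.

6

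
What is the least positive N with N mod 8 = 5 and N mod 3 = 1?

13

Since 3·3 ≡ 1 (mod 8), take x = 1 + 3·((5−1)·3 mod 8) = 1 + 3·4 = 13.
Check: 13 mod 8 = 5, 13 mod 3 = 1.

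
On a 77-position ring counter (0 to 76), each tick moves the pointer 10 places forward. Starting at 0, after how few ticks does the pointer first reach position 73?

15

The inverse of 10 mod 77 is 54 (since 10·54 = 540 ≡ 1).
Multiplying both sides by 54: x ≡ 54·73 = 3942 ≡ 15 (mod 77).
Check: 10·15 = 150 = 1·77 + 73.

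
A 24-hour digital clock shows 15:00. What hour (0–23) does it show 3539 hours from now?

2

3539 − 147·24 = 11, so 3539 ≡ 11 (mod 24).
(15 + 11) mod 24 = 2.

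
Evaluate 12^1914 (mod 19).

1

Square-and-reduce mod 19: 12^1≡12, 12^2≡11, 12^4≡7, 12^8≡11, 12^16≡7, 12^32≡11, 12^64≡7, 12^128≡11, 12^256≡7, 12^512≡11, 12^1024≡7.
Since 1914 = 2 + 8 + 16 + 32 + 64 + 256 + 512 + 1024 in binary, 12^1914 ≡ 11·11·7·11·7·7·11·7 ≡ 1 (mod 19).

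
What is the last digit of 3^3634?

The units digit of 3^n cycles with period 4: 3, 9, 7, 1, …
3634 leaves remainder 2 on division by 4, so 3^3634 ends in 9.

9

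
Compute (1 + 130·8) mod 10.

130·8 = 1040.
1040 − 104·10 = 0, so 1040 ≡ 0 (mod 10).
(1 + 0) mod 10 = 1.

1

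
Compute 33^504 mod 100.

21

Successive squares of 33 mod 100: 33^1≡33, 33^2≡89, 33^4≡21, 33^8≡41, 33^16≡81, 33^32≡61, 33^64≡21, 33^128≡41, 33^256≡81.
Since 504 = 8 + 16 + 32 + 64 + 128 + 256 in binary, 33^504 ≡ 41·81·61·21·41·81 ≡ 21 (mod 100).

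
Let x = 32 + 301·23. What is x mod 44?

301·23 = 6923.
6923 − 157·44 = 15, so 6923 ≡ 15 (mod 44).
(32 + 15) mod 44 = 3.

3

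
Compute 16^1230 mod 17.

By repeated squaring mod 17: 16^1≡16, 16^2≡1, 16^4≡1, 16^8≡1, 16^16≡1, 16^32≡1, 16^64≡1, 16^128≡1, 16^256≡1, 16^512≡1, 16^1024≡1.
1230 = 2 + 4 + 8 + 64 + 128 + 1024, so 16^1230 ≡ 1·1·1·1·1·1 ≡ 1 (mod 17).

1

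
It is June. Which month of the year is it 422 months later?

August

422 = 35·12 + 2, so 422 mod 12 = 2.
June + 2 months → August.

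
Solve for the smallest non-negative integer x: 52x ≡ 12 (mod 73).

52⁻¹ ≡ 66 (mod 73) because 52·66 = 3432 = 47·73 + 1.
Multiplying both sides by 66: x ≡ 66·12 = 792 ≡ 62 (mod 73).
Check: 52·62 = 3224 = 44·73 + 12.

62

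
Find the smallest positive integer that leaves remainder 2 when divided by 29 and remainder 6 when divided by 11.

x ≡ 6 (mod 11) gives x ∈ {6, 17, 28, 39, 50, 61, 72, 83, …}.
The first of these with x mod 29 = 2 is 292.

292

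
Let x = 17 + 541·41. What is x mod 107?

49

541·41 = 22181.
22181 mod 107 = 32 (since 207·107 = 22149).
(17 + 32) mod 107 = 49.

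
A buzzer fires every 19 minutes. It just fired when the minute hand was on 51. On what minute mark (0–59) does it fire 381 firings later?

30

381·19 = 7239.
7239 = 120·60 + 39, so 7239 mod 60 = 39.
(51 + 39) mod 60 = 30.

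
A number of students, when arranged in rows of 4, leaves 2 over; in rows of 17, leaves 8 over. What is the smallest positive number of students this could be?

42

Since 17·1 ≡ 1 (mod 4), take x = 8 + 17·((2−8)·1 mod 4) = 8 + 17·2 = 42.
Check: 42 mod 4 = 2, 42 mod 17 = 8.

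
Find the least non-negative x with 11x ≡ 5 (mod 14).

The inverse of 11 mod 14 is 9 (since 11·9 = 99 ≡ 1).
Multiplying both sides by 9: x ≡ 9·5 = 45 ≡ 3 (mod 14).

3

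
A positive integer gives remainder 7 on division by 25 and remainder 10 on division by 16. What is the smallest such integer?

Since 16·11 ≡ 1 (mod 25), take x = 10 + 16·((7−10)·11 mod 25) = 10 + 16·17 = 282.
Check: 282 mod 25 = 7, 282 mod 16 = 10.

282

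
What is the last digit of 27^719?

The units digit of 27^n cycles with period 4: 7, 9, 3, 1, …
719 leaves remainder 3 on division by 4, so 27^719 ends in 3.

3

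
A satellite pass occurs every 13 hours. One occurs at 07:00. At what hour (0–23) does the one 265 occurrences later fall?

20

265·13 = 3445.
3445 − 143·24 = 13, so 3445 ≡ 13 (mod 24).
(7 + 13) mod 24 = 20.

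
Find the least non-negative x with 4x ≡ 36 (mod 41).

9

The inverse of 4 mod 41 is 31 (since 4·31 = 124 ≡ 1).
So x ≡ 31·36 = 1116 ≡ 9 (mod 41).
Check: 4·9 = 36 = 0·41 + 36.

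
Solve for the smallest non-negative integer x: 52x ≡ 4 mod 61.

52⁻¹ ≡ 27 (mod 61) because 52·27 = 1404 = 23·61 + 1.
So x ≡ 27·4 = 108 ≡ 47 (mod 61).
Check: 52·47 = 2444 = 40·61 + 4.

47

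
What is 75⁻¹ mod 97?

75·22 = 1650 = 17·97 + 1, so 75⁻¹ ≡ 22 (mod 97).

22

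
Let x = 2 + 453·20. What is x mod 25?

453·20 = 9060.
9060 = 362·25 + 10, so 9060 mod 25 = 10.
(2 + 10) mod 25 = 12.

12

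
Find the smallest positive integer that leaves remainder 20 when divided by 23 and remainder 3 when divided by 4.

x ≡ 3 (mod 4) gives x ∈ {3, 7, 11, 15, 19, 23, 27, 31, …}.
The first of these with x mod 23 = 20 is 43.

43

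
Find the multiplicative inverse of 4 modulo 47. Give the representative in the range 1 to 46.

4·12 = 48 = 1·47 + 1, so 4⁻¹ ≡ 12 (mod 47).

12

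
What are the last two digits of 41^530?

01

Square-and-reduce mod 100: 41^1≡41, 41^2≡81, 41^4≡61, 41^8≡21, 41^16≡41, 41^32≡81, 41^64≡61, 41^128≡21, 41^256≡41, 41^512≡81.
Since 530 = 2 + 16 + 512 in binary, 41^530 ≡ 81·41·81 ≡ 1 (mod 100).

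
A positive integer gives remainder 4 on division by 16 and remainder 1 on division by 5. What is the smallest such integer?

36

x ≡ 1 (mod 5) gives x ∈ {1, 6, 11, 16, 21, 26, 31, 36}.
The first of these with x mod 16 = 4 is 36.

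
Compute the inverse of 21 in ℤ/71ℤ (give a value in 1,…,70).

21·44 = 924 = 13·71 + 1, so 21⁻¹ ≡ 44 (mod 71).

44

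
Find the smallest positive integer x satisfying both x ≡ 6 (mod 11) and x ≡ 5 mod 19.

x ≡ 6 (mod 11) gives x ∈ {6, 17, 28, 39, 50, 61, 72, 83, …}.
The first of these with x mod 19 = 5 is 138.

138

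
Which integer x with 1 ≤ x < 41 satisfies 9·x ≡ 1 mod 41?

32

41 = 4·9 + 5
9 = 1·5 + 4
5 = 1·4 + 1
4 = 4·1 + 0
Back-substituting gives 9·32 ≡ 1 (mod 41).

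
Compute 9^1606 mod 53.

16

By repeated squaring mod 53: 9^1≡9, 9^2≡28, 9^4≡42, 9^8≡15, 9^16≡13, 9^32≡10, 9^64≡47, 9^128≡36, 9^256≡24, 9^512≡46, 9^1024≡49.
Since 1606 = 2 + 4 + 64 + 512 + 1024 in binary, 9^1606 ≡ 28·42·47·46·49 ≡ 16 (mod 53).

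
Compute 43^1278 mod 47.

8

Square-and-reduce mod 47: 43^1≡43, 43^2≡16, 43^4≡21, 43^8≡18, 43^16≡42, 43^32≡25, 43^64≡14, 43^128≡8, 43^256≡17, 43^512≡7, 43^1024≡2.
1278 = 2 + 4 + 8 + 16 + 32 + 64 + 128 + 1024, so 43^1278 ≡ 16·21·18·42·25·14·8·2 ≡ 8 (mod 47).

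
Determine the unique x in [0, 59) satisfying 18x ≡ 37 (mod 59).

25

The inverse of 18 mod 59 is 23 (since 18·23 = 414 ≡ 1).
Multiplying both sides by 23: x ≡ 23·37 = 851 ≡ 25 (mod 59).
Check: 18·25 = 450 = 7·59 + 37.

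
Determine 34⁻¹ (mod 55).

34

55 = 1·34 + 21
34 = 1·21 + 13
21 = 1·13 + 8
13 = 1·8 + 5
8 = 1·5 + 3
5 = 1·3 + 2
3 = 1·2 + 1
2 = 2·1 + 0
Back-substituting gives 34·34 ≡ 1 (mod 55).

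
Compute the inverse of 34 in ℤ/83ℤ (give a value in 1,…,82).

83 = 2·34 + 15
34 = 2·15 + 4
15 = 3·4 + 3
4 = 1·3 + 1
3 = 3·1 + 0
Back-substituting gives 34·22 ≡ 1 (mod 83).

22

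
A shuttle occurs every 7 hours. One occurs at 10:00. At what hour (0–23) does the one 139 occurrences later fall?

23

139·7 = 973.
973 = 40·24 + 13, so 973 mod 24 = 13.
(10 + 13) mod 24 = 23.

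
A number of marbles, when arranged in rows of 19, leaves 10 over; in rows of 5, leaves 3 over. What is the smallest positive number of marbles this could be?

Since 5·4 ≡ 1 (mod 19), take x = 3 + 5·((10−3)·4 mod 19) = 3 + 5·9 = 48.
Check: 48 mod 19 = 10, 48 mod 5 = 3.

48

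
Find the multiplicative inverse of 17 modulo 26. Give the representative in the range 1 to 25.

23

26 = 1·17 + 9
17 = 1·9 + 8
9 = 1·8 + 1
8 = 8·1 + 0
Back-substituting gives 17·23 ≡ 1 (mod 26).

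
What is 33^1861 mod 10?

3

Last digits of 3^n: 3, 9, 7, 1 (period 4).
1861 leaves remainder 1 on division by 4, so 33^1861 ends in 3.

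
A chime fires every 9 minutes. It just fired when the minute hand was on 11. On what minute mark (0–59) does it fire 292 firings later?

59

292·9 = 2628.
Dividing 2628 by 60 gives quotient 43 and remainder 48.
(11 + 48) mod 60 = 59.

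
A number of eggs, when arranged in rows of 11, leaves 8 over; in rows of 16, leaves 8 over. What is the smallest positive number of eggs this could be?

Since 16·9 ≡ 1 (mod 11), take x = 8 + 16·((8−8)·9 mod 11) = 8 + 16·0 = 8.
Check: 8 mod 11 = 8, 8 mod 16 = 8.

8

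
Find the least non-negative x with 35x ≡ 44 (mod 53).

The inverse of 35 mod 53 is 50 (since 35·50 = 1750 ≡ 1).
Multiplying both sides by 50: x ≡ 50·44 = 2200 ≡ 27 (mod 53).

27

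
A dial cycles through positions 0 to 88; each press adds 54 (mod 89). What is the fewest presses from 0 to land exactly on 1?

54·61 = 3294 = 37·89 + 1, so 54⁻¹ ≡ 61 (mod 89).

61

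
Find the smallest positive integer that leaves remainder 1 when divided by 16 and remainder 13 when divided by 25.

113

x ≡ 1 (mod 16) gives x ∈ {1, 17, 33, 49, 65, 81, 97, 113}.
The first of these with x mod 25 = 13 is 113.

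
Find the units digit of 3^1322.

Last digits of 3^n: 3, 9, 7, 1 (period 4).
1322 leaves remainder 2 on division by 4, so 3^1322 ends in 9.

9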